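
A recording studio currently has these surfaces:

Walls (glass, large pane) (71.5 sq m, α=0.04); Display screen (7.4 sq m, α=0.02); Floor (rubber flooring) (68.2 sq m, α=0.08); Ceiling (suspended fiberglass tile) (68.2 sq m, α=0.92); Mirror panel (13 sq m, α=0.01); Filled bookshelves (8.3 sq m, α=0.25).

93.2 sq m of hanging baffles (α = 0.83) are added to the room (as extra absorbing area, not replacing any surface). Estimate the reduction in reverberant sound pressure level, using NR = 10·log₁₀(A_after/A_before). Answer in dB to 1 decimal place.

3.1 dB

Total absorption A_before = 71.5·0.04 + 7.4·0.02 + 68.2·0.08 + 68.2·0.92 + 13·0.01 + 8.3·0.25
  = 2.860 + 0.148 + 5.456 + 62.744 + 0.130 + 2.075 = 73.413 sq m sabins.
Treatment contributes 93.2·0.83 = 77.356 sabins.
A_after = 73.413 + 77.356 = 150.769 sabins.
NR = 10·log₁₀(150.769/73.413) = 3.1 dB.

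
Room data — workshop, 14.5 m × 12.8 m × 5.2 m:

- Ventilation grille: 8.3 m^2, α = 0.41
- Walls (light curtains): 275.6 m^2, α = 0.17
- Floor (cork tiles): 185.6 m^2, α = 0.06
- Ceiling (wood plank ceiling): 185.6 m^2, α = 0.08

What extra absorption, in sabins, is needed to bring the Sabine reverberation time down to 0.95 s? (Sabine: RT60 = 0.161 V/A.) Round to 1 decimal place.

87.3 sabins

Summing Sᵢαᵢ: 3.403 + 46.852 + 11.136 + 14.848 → A₁ = 76.239 sabins.
For T = 0.95 s, need A₂ = 0.161·V/T = 0.161·965.12/0.95 = 163.562 sabins.
Additional absorption ΔA = 163.562 − 76.239 = 87.3 sabins.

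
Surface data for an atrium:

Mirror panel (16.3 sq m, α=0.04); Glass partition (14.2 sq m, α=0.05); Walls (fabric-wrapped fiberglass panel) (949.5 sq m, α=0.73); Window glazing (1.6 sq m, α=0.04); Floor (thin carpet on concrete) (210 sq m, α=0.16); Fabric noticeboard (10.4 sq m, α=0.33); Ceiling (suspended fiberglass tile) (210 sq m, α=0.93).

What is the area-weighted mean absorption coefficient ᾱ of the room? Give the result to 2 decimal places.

Total surface area S = 1412.0 sq m.
Σ(Sᵢαᵢ) = 16.3×0.04 + 14.2×0.05 + 949.5×0.73 + 1.6×0.04 + 210×0.16 + 10.4×0.33 + 210×0.93 = 926.893.
ᾱ = A/S = 0.66.

0.66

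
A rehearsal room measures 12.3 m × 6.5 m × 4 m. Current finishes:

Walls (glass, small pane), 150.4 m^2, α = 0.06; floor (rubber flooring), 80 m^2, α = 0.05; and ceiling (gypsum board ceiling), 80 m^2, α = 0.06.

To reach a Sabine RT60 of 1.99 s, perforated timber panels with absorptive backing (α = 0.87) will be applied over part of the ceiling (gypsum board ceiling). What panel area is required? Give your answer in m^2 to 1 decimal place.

9.9

Total absorption A₁ = 150.4*0.06 + 80*0.05 + 80*0.06
  = 9.024 + 4.000 + 4.800 = 17.824 m^2 sabins.
Required A₂ = 0.161·319.8/1.99 = 25.873 sabins.
Absorption to add: 25.873 − 17.824 = 8.049 sabins.
Net gain per m^2: Δα = 0.87 − 0.06 = 0.81.
Area = ΔA/Δα = 8.049/0.81 = 9.9 m^2.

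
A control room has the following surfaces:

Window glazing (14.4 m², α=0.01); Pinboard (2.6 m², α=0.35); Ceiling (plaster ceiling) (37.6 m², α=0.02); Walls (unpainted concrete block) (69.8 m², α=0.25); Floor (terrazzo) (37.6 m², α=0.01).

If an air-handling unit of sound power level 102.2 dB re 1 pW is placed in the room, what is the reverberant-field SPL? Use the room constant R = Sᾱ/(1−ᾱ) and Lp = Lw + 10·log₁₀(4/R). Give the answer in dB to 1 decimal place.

94.7 dB

Σ(Sᵢαᵢ) = 14.4×0.01 + 2.6×0.35 + 37.6×0.02 + 69.8×0.25 + 37.6×0.01 = 19.632; total area S = 162.0 m².
ᾱ = 0.1212, so room constant R = A/(1−ᾱ) = 22.340 m².
Lp = Lw + 10 log₁₀(4/R) = 102.2 -7.47 = 94.7 dB.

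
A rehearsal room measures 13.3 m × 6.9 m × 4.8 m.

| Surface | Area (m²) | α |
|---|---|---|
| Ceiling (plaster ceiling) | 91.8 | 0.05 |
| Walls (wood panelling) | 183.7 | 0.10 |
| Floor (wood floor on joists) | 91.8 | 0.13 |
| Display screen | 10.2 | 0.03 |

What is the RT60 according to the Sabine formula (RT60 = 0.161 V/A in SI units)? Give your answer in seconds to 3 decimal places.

Summing Sᵢαᵢ: 4.590 + 18.370 + 11.934 + 0.306 → A = 35.200 sabins.
Room volume: 440.496 m³.
T = 0.161 V/A = 0.161·440.496/35.200 = 2.015 s.

2.015 s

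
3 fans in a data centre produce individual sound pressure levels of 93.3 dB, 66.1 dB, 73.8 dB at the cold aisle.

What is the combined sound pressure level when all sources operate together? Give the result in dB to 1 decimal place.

93.4 dB

Sum in the linear (power) domain: Σ 10^(Lᵢ/10) = 10^(93.3/10) + 10^(66.1/10) + 10^(73.8/10) = 2.166e+09.
Combined level = 10 log₁₀(2.166e+09) = 93.4 dB.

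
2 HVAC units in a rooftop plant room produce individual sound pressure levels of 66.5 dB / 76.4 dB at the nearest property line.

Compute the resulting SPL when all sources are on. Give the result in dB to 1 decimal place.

Converting to relative power and adding: 10^(66.5/10) + 10^(76.4/10) = 4.812e+07.
L_total = 10·log₁₀(4.812e+07) = 76.8 dB.

76.8 dB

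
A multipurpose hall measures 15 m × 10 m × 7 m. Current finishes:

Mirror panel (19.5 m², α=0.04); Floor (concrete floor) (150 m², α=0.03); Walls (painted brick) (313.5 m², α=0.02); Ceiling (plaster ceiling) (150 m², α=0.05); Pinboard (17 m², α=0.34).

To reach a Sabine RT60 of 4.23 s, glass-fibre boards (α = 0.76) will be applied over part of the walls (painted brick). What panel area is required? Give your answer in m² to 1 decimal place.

Equivalent absorption area: A₁ = 19.5*0.04 + 150*0.03 + 313.5*0.02 + 150*0.05 + 17*0.34 = 24.830 m².
V = 1050 m³. Target absorption A₂ = 0.161 × 1050 / 4.23 = 39.965 sabins.
Absorption to add: 39.965 − 24.830 = 15.135 sabins.
Each m² of panel replacing the walls (painted brick) adds (0.76 − 0.02) = 0.74 sabins.
Panel area = 15.135 / 0.74 = 20.5 m².

20.5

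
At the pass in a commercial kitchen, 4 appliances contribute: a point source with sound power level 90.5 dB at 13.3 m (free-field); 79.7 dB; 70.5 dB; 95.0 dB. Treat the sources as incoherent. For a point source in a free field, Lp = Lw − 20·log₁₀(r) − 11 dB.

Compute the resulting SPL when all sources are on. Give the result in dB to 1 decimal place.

Source at 13.3 m: Lp = 90.5 − 20·log₁₀(13.3) − 11 = 57.0 dB.
Σ 10^(Lᵢ/10) = 3.267e+09.
Back to dB: 10·log₁₀ Σ = 95.1 dB.

95.1 dB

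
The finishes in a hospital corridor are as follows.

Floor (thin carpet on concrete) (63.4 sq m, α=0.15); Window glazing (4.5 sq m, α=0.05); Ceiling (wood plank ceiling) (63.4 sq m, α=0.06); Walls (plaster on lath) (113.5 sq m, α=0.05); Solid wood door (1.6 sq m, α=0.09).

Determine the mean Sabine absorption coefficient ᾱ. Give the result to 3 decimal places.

S = Σ Sᵢ = 63.4 + 4.5 + 63.4 + 113.5 + 1.6 = 246.4 sq m.
Weighted sum Σ Sα = 19.358.
ᾱ = A/S = 0.079.

0.079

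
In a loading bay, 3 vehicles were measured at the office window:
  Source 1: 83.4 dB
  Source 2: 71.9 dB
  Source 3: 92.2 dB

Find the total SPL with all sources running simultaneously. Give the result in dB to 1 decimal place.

92.8 dB

Sum in the linear (power) domain: Σ 10^(Lᵢ/10) = 10^(83.4/10) + 10^(71.9/10) + 10^(92.2/10) = 1.894e+09.
Back to dB: 10·log₁₀ Σ = 92.8 dB.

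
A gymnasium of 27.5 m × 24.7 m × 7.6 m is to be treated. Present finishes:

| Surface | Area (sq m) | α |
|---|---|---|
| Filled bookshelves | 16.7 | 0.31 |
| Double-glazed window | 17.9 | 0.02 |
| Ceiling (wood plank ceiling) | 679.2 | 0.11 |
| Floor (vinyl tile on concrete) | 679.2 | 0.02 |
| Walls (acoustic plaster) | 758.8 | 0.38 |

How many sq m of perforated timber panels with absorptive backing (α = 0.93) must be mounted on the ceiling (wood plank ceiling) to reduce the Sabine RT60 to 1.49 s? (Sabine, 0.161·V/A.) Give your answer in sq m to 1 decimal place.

Summing Sᵢαᵢ: 5.177 + 0.358 + 74.712 + 13.584 + 288.344 → A₁ = 382.175 sabins.
Required A₂ = 0.161·5162.3/1.49 = 557.806 sabins.
ΔA needed = 557.806 − 382.175 = 175.631 sabins.
Net gain per sq m: Δα = 0.93 − 0.11 = 0.82.
Panel area = 175.631 / 0.82 = 214.2 sq m.

214.2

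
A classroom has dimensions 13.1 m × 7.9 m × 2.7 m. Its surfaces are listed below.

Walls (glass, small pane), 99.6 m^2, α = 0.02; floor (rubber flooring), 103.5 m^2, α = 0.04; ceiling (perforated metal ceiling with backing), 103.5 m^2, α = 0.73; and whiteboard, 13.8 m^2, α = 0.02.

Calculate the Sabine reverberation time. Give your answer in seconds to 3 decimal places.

Summing Sᵢαᵢ: 1.992 + 4.140 + 75.555 + 0.276 → A = 81.963 sabins.
Room volume: 279.423 m³.
RT60 = 0.161 · V / A = 0.161 × 279.423 / 81.963 = 0.549 s.

0.549 s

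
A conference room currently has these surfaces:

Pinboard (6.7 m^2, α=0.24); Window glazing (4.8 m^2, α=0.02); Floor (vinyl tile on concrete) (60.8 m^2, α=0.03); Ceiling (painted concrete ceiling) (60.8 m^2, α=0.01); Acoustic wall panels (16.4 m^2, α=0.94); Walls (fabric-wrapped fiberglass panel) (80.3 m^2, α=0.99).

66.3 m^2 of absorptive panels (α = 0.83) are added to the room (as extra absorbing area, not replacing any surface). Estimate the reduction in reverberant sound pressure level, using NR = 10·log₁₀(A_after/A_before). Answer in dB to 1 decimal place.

A_before = Σ Sᵢαᵢ = 6.7*0.24 + 4.8*0.02 + 60.8*0.03 + 60.8*0.01 + 16.4*0.94 + 80.3*0.99 = 99.049 sabins.
Added absorption = 66.3 × 0.83 = 55.029 sabins.
New total A_after = 154.078 sabins.
Reduction = 10 log₁₀(A_after/A_before) = 10 log₁₀(1.5556) = 1.9 dB.

1.9 dB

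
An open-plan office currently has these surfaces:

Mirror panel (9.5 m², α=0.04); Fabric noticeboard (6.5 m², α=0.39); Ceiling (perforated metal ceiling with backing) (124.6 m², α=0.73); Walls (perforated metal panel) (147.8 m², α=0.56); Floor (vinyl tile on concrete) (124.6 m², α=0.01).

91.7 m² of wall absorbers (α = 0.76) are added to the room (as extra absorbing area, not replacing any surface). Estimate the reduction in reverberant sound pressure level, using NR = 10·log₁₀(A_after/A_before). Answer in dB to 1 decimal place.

Summing Sᵢαᵢ: 0.380 + 2.535 + 90.958 + 82.768 + 1.246 → A_before = 177.887 sabins.
Added absorption = 91.7 × 0.76 = 69.692 sabins.
A_after = 177.887 + 69.692 = 247.579 sabins.
NR = 10·log₁₀(247.579/177.887) = 1.4 dB.

1.4 dB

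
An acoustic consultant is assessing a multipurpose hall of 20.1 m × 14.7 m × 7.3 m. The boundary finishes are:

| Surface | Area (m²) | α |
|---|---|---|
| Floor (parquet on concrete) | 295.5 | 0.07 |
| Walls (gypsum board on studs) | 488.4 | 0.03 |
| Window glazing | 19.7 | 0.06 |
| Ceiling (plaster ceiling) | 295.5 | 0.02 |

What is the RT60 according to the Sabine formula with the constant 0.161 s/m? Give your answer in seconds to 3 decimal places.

Equivalent absorption area: A = 295.5·0.07 + 488.4·0.03 + 19.7·0.06 + 295.5·0.02 = 42.429 m².
V = 20.1·14.7·7.3 = 2156.931 m³.
RT60 = 0.161 · V / A = 0.161 × 2156.931 / 42.429 = 8.185 s.

8.185 sec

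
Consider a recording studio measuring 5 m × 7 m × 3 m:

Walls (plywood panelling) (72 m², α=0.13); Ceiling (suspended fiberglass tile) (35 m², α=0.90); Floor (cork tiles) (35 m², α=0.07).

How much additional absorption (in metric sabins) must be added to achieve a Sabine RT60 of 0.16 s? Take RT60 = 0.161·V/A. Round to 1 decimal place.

62.3 sabins

Summing Sᵢαᵢ: 9.360 + 31.500 + 2.450 → A₁ = 43.310 sabins.
For T = 0.16 s, need A₂ = 0.161·V/T = 0.161·105/0.16 = 105.656 sabins.
Additional absorption ΔA = 105.656 − 43.310 = 62.3 sabins.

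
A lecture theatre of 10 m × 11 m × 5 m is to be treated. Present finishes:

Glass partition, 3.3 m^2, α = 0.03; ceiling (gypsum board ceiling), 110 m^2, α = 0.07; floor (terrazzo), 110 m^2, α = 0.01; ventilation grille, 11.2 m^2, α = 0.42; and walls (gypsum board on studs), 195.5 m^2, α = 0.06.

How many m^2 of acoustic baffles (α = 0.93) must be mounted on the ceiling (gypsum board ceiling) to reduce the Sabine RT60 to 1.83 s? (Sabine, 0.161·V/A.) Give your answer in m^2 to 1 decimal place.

26.8

A₁ = Σ Sᵢαᵢ = 3.3×0.03 + 110×0.07 + 110×0.01 + 11.2×0.42 + 195.5×0.06 = 25.333 sabins.
Required A₂ = 0.161·550/1.83 = 48.388 sabins.
Absorption to add: 48.388 − 25.333 = 23.055 sabins.
Net gain per m^2: Δα = 0.93 − 0.07 = 0.86.
Area = ΔA/Δα = 23.055/0.86 = 26.8 m^2.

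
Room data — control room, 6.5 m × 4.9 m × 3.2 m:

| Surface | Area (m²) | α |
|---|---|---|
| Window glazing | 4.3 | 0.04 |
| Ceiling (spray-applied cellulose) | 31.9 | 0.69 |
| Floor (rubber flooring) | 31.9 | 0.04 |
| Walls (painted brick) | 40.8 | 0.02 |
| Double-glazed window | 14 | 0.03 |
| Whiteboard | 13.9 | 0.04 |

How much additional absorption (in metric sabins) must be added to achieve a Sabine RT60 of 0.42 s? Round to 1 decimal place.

Equivalent absorption area: A₁ = 4.3×0.04 + 31.9×0.69 + 31.9×0.04 + 40.8×0.02 + 14×0.03 + 13.9×0.04 = 25.251 m².
Target A₂ = 0.161·101.92/0.42 = 39.069 sabins (V = 101.92 m³).
ΔA = A₂ − A₁ = 39.069 − 25.251 = 13.8 sabins.

13.8 sabins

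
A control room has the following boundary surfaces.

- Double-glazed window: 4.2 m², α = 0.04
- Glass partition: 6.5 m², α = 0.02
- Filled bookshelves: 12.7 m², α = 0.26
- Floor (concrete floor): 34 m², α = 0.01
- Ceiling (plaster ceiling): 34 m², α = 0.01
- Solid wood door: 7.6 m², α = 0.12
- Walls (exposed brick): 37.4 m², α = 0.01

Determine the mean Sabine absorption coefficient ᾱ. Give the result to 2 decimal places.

Total surface area S = 136.4 m².
Σ(Sᵢαᵢ) = 4.2·0.04 + 6.5·0.02 + 12.7·0.26 + 34·0.01 + 34·0.01 + 7.6·0.12 + 37.4·0.01 = 5.566.
ᾱ = 5.566 / 136.4 = 0.04.

0.04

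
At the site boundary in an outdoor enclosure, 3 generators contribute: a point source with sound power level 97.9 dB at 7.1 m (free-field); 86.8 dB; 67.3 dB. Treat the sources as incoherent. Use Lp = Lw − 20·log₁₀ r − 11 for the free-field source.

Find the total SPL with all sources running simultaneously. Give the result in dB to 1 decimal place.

Source at 7.1 m: Lp = 97.9 − 20·log₁₀(7.1) − 11 = 69.9 dB.
Sum in the linear (power) domain: Σ 10^(Lᵢ/10) = 10^(69.9/10) + 10^(86.8/10) + 10^(67.3/10) = 4.938e+08.
Combined level = 10 log₁₀(4.938e+08) = 86.9 dB.

86.9 dB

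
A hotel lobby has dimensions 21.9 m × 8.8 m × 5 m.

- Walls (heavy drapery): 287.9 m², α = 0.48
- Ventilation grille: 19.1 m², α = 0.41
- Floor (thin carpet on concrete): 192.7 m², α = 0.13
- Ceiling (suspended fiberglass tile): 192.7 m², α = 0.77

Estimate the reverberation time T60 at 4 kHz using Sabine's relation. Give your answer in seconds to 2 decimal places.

0.49 s

Total absorption A = 287.9×0.48 + 19.1×0.41 + 192.7×0.13 + 192.7×0.77
  = 138.192 + 7.831 + 25.051 + 148.379 = 319.453 m² sabins.
V = 21.9·8.8·5 = 963.6 m³.
Sabine: RT60 = 0.161 × 963.6 / 319.453 = 0.49 s.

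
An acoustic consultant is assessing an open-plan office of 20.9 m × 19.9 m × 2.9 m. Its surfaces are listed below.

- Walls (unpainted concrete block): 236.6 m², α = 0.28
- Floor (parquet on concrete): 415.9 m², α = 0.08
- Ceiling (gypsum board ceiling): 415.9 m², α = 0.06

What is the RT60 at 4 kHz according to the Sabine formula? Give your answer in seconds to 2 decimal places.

1.56 seconds

Equivalent absorption area: A = 236.6·0.28 + 415.9·0.08 + 415.9·0.06 = 124.474 m².
V = 20.9·19.9·2.9 = 1206.139 m³.
RT60 = 0.161 · V / A = 0.161 × 1206.139 / 124.474 = 1.56 s.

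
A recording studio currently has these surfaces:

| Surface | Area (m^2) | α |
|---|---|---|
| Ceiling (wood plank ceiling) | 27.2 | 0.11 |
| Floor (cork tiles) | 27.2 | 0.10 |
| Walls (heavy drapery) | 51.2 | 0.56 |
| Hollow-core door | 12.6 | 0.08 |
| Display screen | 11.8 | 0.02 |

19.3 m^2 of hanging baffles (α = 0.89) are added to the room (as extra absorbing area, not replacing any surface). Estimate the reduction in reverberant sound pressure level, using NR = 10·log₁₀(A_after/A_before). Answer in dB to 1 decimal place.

1.7 dB

Summing Sᵢαᵢ: 2.992 + 2.720 + 28.672 + 1.008 + 0.236 → A_before = 35.628 sabins.
Treatment contributes 19.3·0.89 = 17.177 sabins.
New total A_after = 52.805 sabins.
Reduction = 10 log₁₀(A_after/A_before) = 10 log₁₀(1.4821) = 1.7 dB.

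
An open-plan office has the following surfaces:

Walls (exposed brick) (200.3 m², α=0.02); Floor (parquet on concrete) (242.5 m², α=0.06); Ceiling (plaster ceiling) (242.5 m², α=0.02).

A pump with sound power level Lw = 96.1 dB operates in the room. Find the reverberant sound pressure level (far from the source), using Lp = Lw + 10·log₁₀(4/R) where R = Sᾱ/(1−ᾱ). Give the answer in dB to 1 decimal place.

88.3 dB

A = 23.406 sabins; S = 685.3 m².
ᾱ = 23.406/685.3 = 0.0342; R = Sᾱ/(1−ᾱ) = 23.406/(1−0.0342) = 24.235 m².
Lp = Lw + 10 log₁₀(4/R) = 96.1 -7.82 = 88.3 dB.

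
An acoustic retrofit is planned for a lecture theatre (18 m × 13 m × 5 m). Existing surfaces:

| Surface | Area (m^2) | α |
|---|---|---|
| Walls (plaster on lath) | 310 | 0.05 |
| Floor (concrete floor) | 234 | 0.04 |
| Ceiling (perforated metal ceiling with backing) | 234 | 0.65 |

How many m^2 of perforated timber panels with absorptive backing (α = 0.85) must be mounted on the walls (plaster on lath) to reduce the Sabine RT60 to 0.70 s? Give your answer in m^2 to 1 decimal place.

115.2

Summing Sᵢαᵢ: 15.500 + 9.360 + 152.100 → A₁ = 176.960 sabins.
Required A₂ = 0.161·1170/0.70 = 269.100 sabins.
ΔA needed = 269.100 − 176.960 = 92.140 sabins.
Each m^2 of panel replacing the walls (plaster on lath) adds (0.85 − 0.05) = 0.80 sabins.
Panel area = 92.140 / 0.80 = 115.2 m^2.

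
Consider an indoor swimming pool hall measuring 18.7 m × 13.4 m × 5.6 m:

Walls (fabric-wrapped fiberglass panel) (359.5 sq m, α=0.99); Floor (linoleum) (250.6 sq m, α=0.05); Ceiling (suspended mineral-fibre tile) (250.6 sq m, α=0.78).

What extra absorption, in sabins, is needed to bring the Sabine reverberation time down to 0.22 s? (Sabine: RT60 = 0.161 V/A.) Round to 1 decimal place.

Total absorption A₁ = 359.5*0.99 + 250.6*0.05 + 250.6*0.78
  = 355.905 + 12.530 + 195.468 = 563.903 sq m sabins.
V = 1403.248 m³. Required absorption A₂ = 0.161 × 1403.248 / 0.22 = 1026.922 sabins.
Additional absorption ΔA = 1026.922 − 563.903 = 463.0 sabins.

463.0 sabins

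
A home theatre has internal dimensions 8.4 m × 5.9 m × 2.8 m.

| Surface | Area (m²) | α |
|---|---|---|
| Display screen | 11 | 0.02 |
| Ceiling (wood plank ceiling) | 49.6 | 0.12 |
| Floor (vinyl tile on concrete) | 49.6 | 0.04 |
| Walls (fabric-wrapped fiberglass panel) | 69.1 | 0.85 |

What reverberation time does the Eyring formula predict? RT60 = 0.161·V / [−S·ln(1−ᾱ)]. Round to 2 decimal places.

S = Σ Sᵢ = 179.3 m².
Σ(Sᵢαᵢ) = 11×0.02 + 49.6×0.12 + 49.6×0.04 + 69.1×0.85 = 66.891.
Mean coefficient ᾱ = A/S = 0.3731.
−S·ln(1−ᾱ) = −179.3 × ln(1 − 0.3731) = 83.727.
V = 8.4 × 5.9 × 2.8 = 138.768 m³.
T = 0.161·V/[−S·ln(1−ᾱ)] = 0.161·138.768/83.727 = 0.27 s.

0.27 seconds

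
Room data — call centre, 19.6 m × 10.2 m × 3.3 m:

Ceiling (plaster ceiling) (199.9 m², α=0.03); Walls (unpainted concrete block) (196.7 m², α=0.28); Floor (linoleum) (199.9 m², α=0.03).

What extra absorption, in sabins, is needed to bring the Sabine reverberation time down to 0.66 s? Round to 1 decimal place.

93.9 sabins

Equivalent absorption area: A₁ = 199.9*0.03 + 196.7*0.28 + 199.9*0.03 = 67.070 m².
V = 659.736 m³. Required absorption A₂ = 0.161 × 659.736 / 0.66 = 160.936 sabins.
Additional absorption ΔA = 160.936 − 67.070 = 93.9 sabins.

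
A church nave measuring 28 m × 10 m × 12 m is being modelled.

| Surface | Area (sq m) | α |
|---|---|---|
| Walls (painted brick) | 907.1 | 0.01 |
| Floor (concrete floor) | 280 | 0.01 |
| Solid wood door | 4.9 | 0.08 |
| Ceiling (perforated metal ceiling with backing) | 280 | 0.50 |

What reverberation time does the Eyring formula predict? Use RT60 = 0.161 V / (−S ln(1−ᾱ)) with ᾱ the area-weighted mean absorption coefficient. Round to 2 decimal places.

Total surface area S = 907.1 + 280 + 4.9 + 280 = 1472.0 sq m.
Σ(Sᵢαᵢ) = 907.1·0.01 + 280·0.01 + 4.9·0.08 + 280·0.50 = 152.263.
ᾱ = 152.263 / 1472.0 = 0.1034.
−S·ln(1−ᾱ) = −1472.0 × ln(1 − 0.1034) = 160.662.
V = 28 × 10 × 12 = 3360 m³.
RT60 = 0.161 × 3360 / 160.662 = 3.37 s.

3.37 seconds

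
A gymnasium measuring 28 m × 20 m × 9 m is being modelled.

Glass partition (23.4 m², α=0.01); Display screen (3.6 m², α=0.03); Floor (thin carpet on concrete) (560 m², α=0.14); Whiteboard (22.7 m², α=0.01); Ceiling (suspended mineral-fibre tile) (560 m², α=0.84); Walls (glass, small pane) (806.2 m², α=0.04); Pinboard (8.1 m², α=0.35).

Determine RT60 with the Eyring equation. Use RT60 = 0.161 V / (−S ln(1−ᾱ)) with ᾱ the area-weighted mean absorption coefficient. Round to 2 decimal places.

Total surface area S = 23.4 + 3.6 + 560 + 22.7 + 560 + 806.2 + 8.1 = 1984.0 m².
Absorption A = 23.4·0.01 + 3.6·0.03 + 560·0.14 + 22.7·0.01 + 560·0.84 + 806.2·0.04 + 8.1·0.35 = 584.452 sabins.
Mean coefficient ᾱ = A/S = 0.2946.
Eyring denominator: −S ln(1−ᾱ) = 692.397.
V = 28 × 20 × 9 = 5040 m³.
RT60 = 0.161 × 5040 / 692.397 = 1.17 s.

1.17 sec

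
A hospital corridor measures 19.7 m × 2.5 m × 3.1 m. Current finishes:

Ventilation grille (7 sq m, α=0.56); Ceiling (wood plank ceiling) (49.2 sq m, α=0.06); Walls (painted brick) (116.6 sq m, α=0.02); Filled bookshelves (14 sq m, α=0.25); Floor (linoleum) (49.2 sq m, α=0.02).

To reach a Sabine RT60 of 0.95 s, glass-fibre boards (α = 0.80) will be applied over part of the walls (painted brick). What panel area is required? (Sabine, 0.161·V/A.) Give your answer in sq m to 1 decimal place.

A₁ = Σ Sᵢαᵢ = 7·0.56 + 49.2·0.06 + 116.6·0.02 + 14·0.25 + 49.2·0.02 = 13.688 sabins.
V = 152.675 m³. Target absorption A₂ = 0.161 × 152.675 / 0.95 = 25.874 sabins.
Absorption to add: 25.874 − 13.688 = 12.186 sabins.
Net gain per sq m: Δα = 0.80 − 0.02 = 0.78.
Area = ΔA/Δα = 12.186/0.78 = 15.6 sq m.

15.6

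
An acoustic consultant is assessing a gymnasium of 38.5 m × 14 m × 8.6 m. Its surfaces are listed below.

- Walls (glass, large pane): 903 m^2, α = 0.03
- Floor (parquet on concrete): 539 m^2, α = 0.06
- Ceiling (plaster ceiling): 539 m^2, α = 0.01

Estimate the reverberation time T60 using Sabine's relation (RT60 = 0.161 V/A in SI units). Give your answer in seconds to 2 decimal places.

11.51 s

Total absorption A = 903*0.03 + 539*0.06 + 539*0.01
  = 27.090 + 32.340 + 5.390 = 64.820 m^2 sabins.
Volume V = 38.5 × 14 × 8.6 = 4635.4 m³.
RT60 = 0.161 · V / A = 0.161 × 4635.4 / 64.820 = 11.51 s.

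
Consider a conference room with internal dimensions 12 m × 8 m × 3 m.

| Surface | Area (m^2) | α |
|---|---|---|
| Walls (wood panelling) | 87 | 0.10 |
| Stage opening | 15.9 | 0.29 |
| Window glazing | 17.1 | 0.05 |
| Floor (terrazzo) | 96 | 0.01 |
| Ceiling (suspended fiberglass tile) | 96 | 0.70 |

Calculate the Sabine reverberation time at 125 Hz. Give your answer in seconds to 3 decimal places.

0.563 s

Equivalent absorption area: A = 87*0.10 + 15.9*0.29 + 17.1*0.05 + 96*0.01 + 96*0.70 = 82.326 m^2.
Volume V = 12 × 8 × 3 = 288 m³.
RT60 = 0.161 · V / A = 0.161 × 288 / 82.326 = 0.563 s.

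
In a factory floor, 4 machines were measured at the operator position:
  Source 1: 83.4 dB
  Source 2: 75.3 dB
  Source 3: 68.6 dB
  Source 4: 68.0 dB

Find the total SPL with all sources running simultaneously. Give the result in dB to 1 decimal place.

Σ 10^(Lᵢ/10) = 2.662e+08.
Combined level = 10 log₁₀(2.662e+08) = 84.3 dB.

84.3 dB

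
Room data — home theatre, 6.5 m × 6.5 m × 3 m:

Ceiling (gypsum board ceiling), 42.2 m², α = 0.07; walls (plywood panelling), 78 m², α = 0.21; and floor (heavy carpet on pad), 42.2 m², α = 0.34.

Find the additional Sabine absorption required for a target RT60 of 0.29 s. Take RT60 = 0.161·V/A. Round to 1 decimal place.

Equivalent absorption area: A₁ = 42.2*0.07 + 78*0.21 + 42.2*0.34 = 33.682 m².
V = 126.75 m³. Required absorption A₂ = 0.161 × 126.75 / 0.29 = 70.368 sabins.
ΔA = A₂ − A₁ = 70.368 − 33.682 = 36.7 sabins.

36.7 sabins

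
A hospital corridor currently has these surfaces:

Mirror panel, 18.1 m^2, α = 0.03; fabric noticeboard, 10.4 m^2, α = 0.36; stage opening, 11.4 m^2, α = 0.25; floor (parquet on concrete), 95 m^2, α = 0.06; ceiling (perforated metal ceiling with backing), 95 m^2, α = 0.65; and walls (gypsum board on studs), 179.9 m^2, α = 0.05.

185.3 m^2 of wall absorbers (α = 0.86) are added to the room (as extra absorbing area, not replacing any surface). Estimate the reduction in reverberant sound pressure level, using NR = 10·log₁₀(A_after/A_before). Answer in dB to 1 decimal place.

4.6 dB

Equivalent absorption area: A_before = 18.1·0.03 + 10.4·0.36 + 11.4·0.25 + 95·0.06 + 95·0.65 + 179.9·0.05 = 83.582 m^2.
Treatment contributes 185.3·0.86 = 159.358 sabins.
A_after = 83.582 + 159.358 = 242.940 sabins.
Reduction = 10 log₁₀(A_after/A_before) = 10 log₁₀(2.9066) = 4.6 dB.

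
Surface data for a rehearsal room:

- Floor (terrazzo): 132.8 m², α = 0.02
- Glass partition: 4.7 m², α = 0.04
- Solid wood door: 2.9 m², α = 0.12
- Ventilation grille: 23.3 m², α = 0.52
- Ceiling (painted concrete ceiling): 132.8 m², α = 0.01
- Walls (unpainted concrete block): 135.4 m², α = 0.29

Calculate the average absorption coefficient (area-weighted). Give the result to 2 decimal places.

0.13

S = Σ Sᵢ = 132.8 + 4.7 + 2.9 + 23.3 + 132.8 + 135.4 = 431.9 m².
A = 132.8×0.02 + 4.7×0.04 + 2.9×0.12 + 23.3×0.52 + 132.8×0.01 + 135.4×0.29 = 55.902 sabins.
ᾱ = A/S = 0.13.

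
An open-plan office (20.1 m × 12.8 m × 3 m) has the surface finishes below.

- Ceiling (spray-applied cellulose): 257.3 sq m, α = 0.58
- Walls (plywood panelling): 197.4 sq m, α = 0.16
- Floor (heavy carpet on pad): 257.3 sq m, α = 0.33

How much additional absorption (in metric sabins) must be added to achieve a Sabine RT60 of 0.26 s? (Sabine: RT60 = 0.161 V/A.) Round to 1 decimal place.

212.2 sabins

A₁ = Σ Sᵢαᵢ = 257.3*0.58 + 197.4*0.16 + 257.3*0.33 = 265.727 sabins.
V = 771.84 m³. Required absorption A₂ = 0.161 × 771.84 / 0.26 = 477.947 sabins.
Shortfall: 477.947 − 265.727 = 212.2 sabins.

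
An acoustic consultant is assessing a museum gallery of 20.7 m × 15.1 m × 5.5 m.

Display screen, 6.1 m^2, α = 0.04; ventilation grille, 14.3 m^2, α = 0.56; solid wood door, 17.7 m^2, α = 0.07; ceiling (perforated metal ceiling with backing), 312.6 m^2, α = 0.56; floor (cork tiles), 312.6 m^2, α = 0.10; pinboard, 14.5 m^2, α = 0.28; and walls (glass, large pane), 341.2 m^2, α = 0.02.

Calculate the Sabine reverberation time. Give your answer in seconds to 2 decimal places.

1.22 s

Equivalent absorption area: A = 6.1·0.04 + 14.3·0.56 + 17.7·0.07 + 312.6·0.56 + 312.6·0.10 + 14.5·0.28 + 341.2·0.02 = 226.691 m^2.
V = 20.7·15.1·5.5 = 1719.135 m³.
T = 0.161 V/A = 0.161·1719.135/226.691 = 1.22 s.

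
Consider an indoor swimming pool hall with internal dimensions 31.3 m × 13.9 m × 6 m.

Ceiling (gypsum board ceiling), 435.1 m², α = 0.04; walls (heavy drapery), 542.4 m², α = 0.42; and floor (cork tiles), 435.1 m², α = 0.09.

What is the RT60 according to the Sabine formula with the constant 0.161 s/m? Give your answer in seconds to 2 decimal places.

1.48 s

A = Σ Sᵢαᵢ = 435.1*0.04 + 542.4*0.42 + 435.1*0.09 = 284.371 sabins.
V = 31.3·13.9·6 = 2610.42 m³.
RT60 = 0.161 · V / A = 0.161 × 2610.42 / 284.371 = 1.48 s.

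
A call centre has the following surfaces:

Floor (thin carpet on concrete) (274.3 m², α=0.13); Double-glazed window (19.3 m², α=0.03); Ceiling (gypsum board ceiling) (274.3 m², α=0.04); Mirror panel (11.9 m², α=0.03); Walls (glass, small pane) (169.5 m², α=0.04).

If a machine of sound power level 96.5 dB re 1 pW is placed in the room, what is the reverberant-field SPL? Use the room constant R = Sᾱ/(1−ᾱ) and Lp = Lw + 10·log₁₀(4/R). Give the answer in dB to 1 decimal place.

84.8 dB

A = 54.347 sabins; S = 749.3 m².
ᾱ = 0.0725, so room constant R = A/(1−ᾱ) = 58.595 m².
Lp = 96.5 + 10·log₁₀(4/58.595) = 96.5 + (-11.66) = 84.8 dB.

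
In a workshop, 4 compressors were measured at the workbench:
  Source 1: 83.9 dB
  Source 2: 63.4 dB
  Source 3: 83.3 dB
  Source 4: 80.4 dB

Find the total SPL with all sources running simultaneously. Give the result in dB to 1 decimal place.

Σ 10^(Lᵢ/10) = 5.711e+08.
Back to dB: 10·log₁₀ Σ = 87.6 dB.

87.6 dB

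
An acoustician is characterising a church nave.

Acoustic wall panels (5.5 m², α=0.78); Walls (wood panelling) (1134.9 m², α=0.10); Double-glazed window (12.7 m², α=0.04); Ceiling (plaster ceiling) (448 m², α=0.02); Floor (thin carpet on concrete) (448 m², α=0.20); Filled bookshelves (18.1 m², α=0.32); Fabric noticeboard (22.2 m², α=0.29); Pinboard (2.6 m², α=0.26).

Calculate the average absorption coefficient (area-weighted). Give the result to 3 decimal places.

Total surface area S = 2092.0 m².
A = 5.5·0.78 + 1134.9·0.10 + 12.7·0.04 + 448·0.02 + 448·0.20 + 18.1·0.32 + 22.2·0.29 + 2.6·0.26 = 229.754 sabins.
ᾱ = A/S = 0.110.

0.110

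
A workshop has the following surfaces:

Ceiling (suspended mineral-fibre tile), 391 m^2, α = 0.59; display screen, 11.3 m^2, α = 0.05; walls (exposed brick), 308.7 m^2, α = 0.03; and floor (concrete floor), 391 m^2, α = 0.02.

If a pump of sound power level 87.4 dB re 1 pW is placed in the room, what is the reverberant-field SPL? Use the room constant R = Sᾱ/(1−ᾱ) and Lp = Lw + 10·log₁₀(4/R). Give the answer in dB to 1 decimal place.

68.4 dB

Σ(Sᵢαᵢ) = 391·0.59 + 11.3·0.05 + 308.7·0.03 + 391·0.02 = 248.336; total area S = 1102.0 m^2.
ᾱ = 0.2254, so room constant R = A/(1−ᾱ) = 320.599 m^2.
Lp = Lw + 10 log₁₀(4/R) = 87.4 -19.04 = 68.4 dB.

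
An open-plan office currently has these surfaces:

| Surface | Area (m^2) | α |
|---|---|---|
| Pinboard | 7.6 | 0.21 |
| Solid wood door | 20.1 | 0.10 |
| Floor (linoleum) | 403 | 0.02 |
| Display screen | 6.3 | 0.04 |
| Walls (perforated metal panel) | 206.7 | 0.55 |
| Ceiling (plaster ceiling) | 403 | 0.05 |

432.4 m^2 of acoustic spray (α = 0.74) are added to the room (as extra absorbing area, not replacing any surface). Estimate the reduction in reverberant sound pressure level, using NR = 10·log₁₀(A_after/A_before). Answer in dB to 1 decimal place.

Summing Sᵢαᵢ: 1.596 + 2.010 + 8.060 + 0.252 + 113.685 + 20.150 → A_before = 145.753 sabins.
Treatment contributes 432.4·0.74 = 319.976 sabins.
New total A_after = 465.729 sabins.
NR = 10·log₁₀(465.729/145.753) = 5.0 dB.

5.0 dB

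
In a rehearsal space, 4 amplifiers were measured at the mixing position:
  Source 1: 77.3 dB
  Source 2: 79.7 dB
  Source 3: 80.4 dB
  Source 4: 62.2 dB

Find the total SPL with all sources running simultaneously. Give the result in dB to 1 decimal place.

Converting to relative power and adding: 10^(77.3/10) + 10^(79.7/10) + 10^(80.4/10) + 10^(62.2/10) = 2.583e+08.
Back to dB: 10·log₁₀ Σ = 84.1 dB.

84.1 dB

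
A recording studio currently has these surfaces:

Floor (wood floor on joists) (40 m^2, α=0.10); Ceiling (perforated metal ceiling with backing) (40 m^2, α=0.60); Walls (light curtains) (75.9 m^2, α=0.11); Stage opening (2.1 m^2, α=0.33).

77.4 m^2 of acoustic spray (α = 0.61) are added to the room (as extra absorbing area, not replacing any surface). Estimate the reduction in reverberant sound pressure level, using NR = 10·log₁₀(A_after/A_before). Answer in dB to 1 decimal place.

Total absorption A_before = 40×0.10 + 40×0.60 + 75.9×0.11 + 2.1×0.33
  = 4.000 + 24.000 + 8.349 + 0.693 = 37.042 m^2 sabins.
Treatment contributes 77.4·0.61 = 47.214 sabins.
A_after = 37.042 + 47.214 = 84.256 sabins.
NR = 10·log₁₀(84.256/37.042) = 3.6 dB.

3.6 dB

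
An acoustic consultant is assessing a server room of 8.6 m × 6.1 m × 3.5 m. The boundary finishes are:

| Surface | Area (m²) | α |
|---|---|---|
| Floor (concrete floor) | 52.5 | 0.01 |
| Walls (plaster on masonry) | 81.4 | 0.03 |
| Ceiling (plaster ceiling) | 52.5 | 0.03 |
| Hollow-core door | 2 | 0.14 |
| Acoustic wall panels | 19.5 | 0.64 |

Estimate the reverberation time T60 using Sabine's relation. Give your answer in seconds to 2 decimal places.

Total absorption A = 52.5*0.01 + 81.4*0.03 + 52.5*0.03 + 2*0.14 + 19.5*0.64
  = 0.525 + 2.442 + 1.575 + 0.280 + 12.480 = 17.302 m² sabins.
V = 8.6·6.1·3.5 = 183.61 m³.
RT60 = 0.161 · V / A = 0.161 × 183.61 / 17.302 = 1.71 s.

1.71 s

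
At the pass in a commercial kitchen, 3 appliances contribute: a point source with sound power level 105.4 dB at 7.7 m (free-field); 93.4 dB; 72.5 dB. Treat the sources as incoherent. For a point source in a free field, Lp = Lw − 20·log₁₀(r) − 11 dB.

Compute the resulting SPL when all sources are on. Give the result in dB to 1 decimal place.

93.5 dB

Source at 7.7 m: Lp = 105.4 − 20·log₁₀(7.7) − 11 = 76.7 dB.
Converting to relative power and adding: 10^(76.7/10) + 10^(93.4/10) + 10^(72.5/10) = 2.252e+09.
Back to dB: 10·log₁₀ Σ = 93.5 dB.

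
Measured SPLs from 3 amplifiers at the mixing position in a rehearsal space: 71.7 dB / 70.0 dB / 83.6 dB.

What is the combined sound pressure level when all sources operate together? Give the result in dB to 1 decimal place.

84.0 dB

Σ 10^(Lᵢ/10) = 2.539e+08.
Back to dB: 10·log₁₀ Σ = 84.0 dB.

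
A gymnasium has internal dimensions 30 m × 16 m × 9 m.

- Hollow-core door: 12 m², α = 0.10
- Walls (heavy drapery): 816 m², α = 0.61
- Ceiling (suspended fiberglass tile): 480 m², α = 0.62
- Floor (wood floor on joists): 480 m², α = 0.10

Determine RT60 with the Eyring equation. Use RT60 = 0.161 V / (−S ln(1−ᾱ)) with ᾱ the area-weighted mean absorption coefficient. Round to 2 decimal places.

S = Σ Sᵢ = 1788.0 m².
Absorption A = 12×0.10 + 816×0.61 + 480×0.62 + 480×0.10 = 844.560 sabins.
ᾱ = 844.560 / 1788.0 = 0.4723.
−S·ln(1−ᾱ) = −1788.0 × ln(1 − 0.4723) = 1142.938.
V = 30 × 16 × 9 = 4320 m³.
RT60 = 0.161 × 4320 / 1142.938 = 0.61 s.

0.61 sec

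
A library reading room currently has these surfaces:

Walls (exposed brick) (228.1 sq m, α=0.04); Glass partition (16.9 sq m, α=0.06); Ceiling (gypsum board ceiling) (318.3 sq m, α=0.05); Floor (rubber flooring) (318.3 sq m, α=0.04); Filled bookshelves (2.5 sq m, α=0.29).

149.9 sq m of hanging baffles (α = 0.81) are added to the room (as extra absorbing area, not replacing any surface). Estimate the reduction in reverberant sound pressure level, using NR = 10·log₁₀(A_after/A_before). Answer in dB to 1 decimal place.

Equivalent absorption area: A_before = 228.1·0.04 + 16.9·0.06 + 318.3·0.05 + 318.3·0.04 + 2.5·0.29 = 39.510 sq m.
Treatment contributes 149.9·0.81 = 121.419 sabins.
A_after = 39.510 + 121.419 = 160.929 sabins.
NR = 10·log₁₀(160.929/39.510) = 6.1 dB.

6.1 dB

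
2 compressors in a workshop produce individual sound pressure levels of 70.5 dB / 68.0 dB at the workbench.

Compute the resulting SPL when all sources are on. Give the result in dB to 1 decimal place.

Σ 10^(Lᵢ/10) = 1.753e+07.
Combined level = 10 log₁₀(1.753e+07) = 72.4 dB.

72.4 dB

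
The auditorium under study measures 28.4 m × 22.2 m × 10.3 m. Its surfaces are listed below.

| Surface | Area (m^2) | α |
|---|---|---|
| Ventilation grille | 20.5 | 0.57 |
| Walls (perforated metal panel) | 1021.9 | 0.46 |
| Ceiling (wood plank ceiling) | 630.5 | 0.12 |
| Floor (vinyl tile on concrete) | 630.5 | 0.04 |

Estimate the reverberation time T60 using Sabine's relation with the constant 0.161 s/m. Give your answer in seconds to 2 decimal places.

1.79 sec

Total absorption A = 20.5×0.57 + 1021.9×0.46 + 630.5×0.12 + 630.5×0.04
  = 11.685 + 470.074 + 75.660 + 25.220 = 582.639 m^2 sabins.
V = 28.4·22.2·10.3 = 6493.944 m³.
RT60 = 0.161 · V / A = 0.161 × 6493.944 / 582.639 = 1.79 s.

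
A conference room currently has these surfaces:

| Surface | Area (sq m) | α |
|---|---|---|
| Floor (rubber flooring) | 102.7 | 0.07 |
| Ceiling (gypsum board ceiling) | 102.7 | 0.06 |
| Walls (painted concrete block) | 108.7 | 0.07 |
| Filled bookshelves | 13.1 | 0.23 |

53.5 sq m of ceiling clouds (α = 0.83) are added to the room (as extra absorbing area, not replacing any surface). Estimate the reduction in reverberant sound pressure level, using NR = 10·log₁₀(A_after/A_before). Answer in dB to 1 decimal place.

4.6 dB

Equivalent absorption area: A_before = 102.7·0.07 + 102.7·0.06 + 108.7·0.07 + 13.1·0.23 = 23.973 sq m.
Added absorption = 53.5 × 0.83 = 44.405 sabins.
A_after = 23.973 + 44.405 = 68.378 sabins.
Reduction = 10 log₁₀(A_after/A_before) = 10 log₁₀(2.8523) = 4.6 dB.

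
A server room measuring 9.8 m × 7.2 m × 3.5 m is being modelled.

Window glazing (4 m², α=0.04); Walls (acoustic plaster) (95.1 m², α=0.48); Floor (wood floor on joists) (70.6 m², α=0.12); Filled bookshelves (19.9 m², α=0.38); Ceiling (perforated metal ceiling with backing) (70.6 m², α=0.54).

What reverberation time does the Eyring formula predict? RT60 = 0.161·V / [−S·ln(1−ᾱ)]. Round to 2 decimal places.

0.32 s

S = Σ Sᵢ = 260.2 m².
Absorption A = 4·0.04 + 95.1·0.48 + 70.6·0.12 + 19.9·0.38 + 70.6·0.54 = 99.966 sabins.
ᾱ = 99.966 / 260.2 = 0.3842.
−S·ln(1−ᾱ) = −260.2 × ln(1 − 0.3842) = 126.154.
V = 9.8 × 7.2 × 3.5 = 246.96 m³.
T = 0.161·V/[−S·ln(1−ᾱ)] = 0.161·246.96/126.154 = 0.32 s.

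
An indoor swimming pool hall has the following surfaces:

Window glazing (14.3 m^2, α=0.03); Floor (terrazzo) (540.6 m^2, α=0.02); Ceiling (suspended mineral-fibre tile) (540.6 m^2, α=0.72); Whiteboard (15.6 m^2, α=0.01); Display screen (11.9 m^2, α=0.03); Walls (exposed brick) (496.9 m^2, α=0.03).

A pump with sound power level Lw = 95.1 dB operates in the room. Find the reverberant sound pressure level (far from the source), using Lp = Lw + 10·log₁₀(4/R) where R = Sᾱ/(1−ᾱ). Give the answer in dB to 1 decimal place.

Σ(Sᵢαᵢ) = 14.3×0.03 + 540.6×0.02 + 540.6×0.72 + 15.6×0.01 + 11.9×0.03 + 496.9×0.03 = 415.893; total area S = 1619.9 m^2.
ᾱ = 0.2567, so room constant R = A/(1−ᾱ) = 559.522 m^2.
Lp = 95.1 + 10·log₁₀(4/559.522) = 95.1 + (-21.46) = 73.6 dB.

73.6 dB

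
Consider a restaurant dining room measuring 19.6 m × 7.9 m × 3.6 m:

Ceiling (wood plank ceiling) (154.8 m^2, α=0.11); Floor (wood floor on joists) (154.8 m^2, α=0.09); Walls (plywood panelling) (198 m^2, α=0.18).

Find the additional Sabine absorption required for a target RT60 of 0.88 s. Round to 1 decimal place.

35.4 sabins

Equivalent absorption area: A₁ = 154.8*0.11 + 154.8*0.09 + 198*0.18 = 66.600 m^2.
For T = 0.88 s, need A₂ = 0.161·V/T = 0.161·557.424/0.88 = 101.983 sabins.
ΔA = A₂ − A₁ = 101.983 − 66.600 = 35.4 sabins.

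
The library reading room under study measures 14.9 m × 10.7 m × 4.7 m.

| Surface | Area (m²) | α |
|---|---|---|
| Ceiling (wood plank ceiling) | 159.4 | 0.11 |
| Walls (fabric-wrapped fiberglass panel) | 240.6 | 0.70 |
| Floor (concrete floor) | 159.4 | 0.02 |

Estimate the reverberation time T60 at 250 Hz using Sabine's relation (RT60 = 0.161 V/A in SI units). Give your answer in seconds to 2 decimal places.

A = Σ Sᵢαᵢ = 159.4*0.11 + 240.6*0.70 + 159.4*0.02 = 189.142 sabins.
V = 14.9·10.7·4.7 = 749.321 m³.
RT60 = 0.161 · V / A = 0.161 × 749.321 / 189.142 = 0.64 s.

0.64 s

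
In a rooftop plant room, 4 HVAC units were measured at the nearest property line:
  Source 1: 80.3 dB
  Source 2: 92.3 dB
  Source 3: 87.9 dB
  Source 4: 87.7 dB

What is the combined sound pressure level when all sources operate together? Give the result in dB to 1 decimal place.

Σ 10^(Lᵢ/10) = 3.011e+09.
Combined level = 10 log₁₀(3.011e+09) = 94.8 dB.

94.8 dB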